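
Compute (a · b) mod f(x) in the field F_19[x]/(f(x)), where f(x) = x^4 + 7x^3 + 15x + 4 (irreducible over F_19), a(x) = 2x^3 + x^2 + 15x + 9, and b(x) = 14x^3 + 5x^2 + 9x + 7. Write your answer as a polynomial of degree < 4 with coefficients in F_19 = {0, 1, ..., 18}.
a · b ≡ 5x^3 + 14x^2 + 10x + 15 (mod f(x))

Multiply in F_19[x]: a(x)·b(x) = (2x^3 + x^2 + 15x + 9)·(14x^3 + 5x^2 + 9x + 7) = 9x^6 + 5x^5 + 5x^4 + 15x^3 + 16x^2 + 15x + 6. This has degree ≥ 4, so divide by f(x) over F_19: 9x^6 + 5x^5 + 5x^4 + 15x^3 + 16x^2 + 15x + 6 = (9x^2 + 18x + 12)·(x^4 + 7x^3 + 15x + 4) + (5x^3 + 14x^2 + 10x + 15). Hence a·b ≡ 5x^3 + 14x^2 + 10x + 15 (mod f). (F_19[x]/(f) is a field with 19^4 = 130321 elements since f is irreducible of degree 4.)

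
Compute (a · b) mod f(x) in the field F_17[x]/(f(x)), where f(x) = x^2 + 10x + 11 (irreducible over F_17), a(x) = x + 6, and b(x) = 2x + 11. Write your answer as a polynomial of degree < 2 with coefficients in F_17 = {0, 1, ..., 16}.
a · b ≡ 3x + 10 (mod f(x))

Multiply in F_17[x]: a(x)·b(x) = (x + 6)·(2x + 11) = 2x^2 + 6x + 15. This has degree ≥ 2, so divide by f(x) over F_17: 2x^2 + 6x + 15 = (2)·(x^2 + 10x + 11) + (3x + 10). Hence a·b ≡ 3x + 10 (mod f). (F_17[x]/(f) is a field with 17^2 = 289 elements since f is irreducible of degree 2.)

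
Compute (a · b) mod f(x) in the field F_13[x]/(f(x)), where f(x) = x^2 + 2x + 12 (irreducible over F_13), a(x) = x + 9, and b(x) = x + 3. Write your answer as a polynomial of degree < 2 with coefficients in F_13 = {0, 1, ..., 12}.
a · b ≡ 10x + 2 (mod f(x))

Multiply in F_13[x]: a(x)·b(x) = (x + 9)·(x + 3) = x^2 + 12x + 1. This has degree ≥ 2, so divide by f(x) over F_13: x^2 + 12x + 1 = (1)·(x^2 + 2x + 12) + (10x + 2). Hence a·b ≡ 10x + 2 (mod f). (F_13[x]/(f) is a field with 13^2 = 169 elements since f is irreducible of degree 2.)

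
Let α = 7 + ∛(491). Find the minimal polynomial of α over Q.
m_α(x) = x^3 - 21x^2 + 147x - 834

Set β = α - 7 = ∛(491), so β^3 = 491. Then (α - 7)^3 - 491 = 0, i.e. α is a root of g(x) = (x - 7)^3 - 491 = x^3 - 21x^2 + 147x - 834. Since g(x) = h(x - 7) where h(x) = x^3 - 491, and h is irreducible over Q (because 491 is not a perfect cube, so h has no rational root, and a monic cubic with no rational root is irreducible), g is also irreducible (irreducibility is preserved under the substitution x → x - 7). Hence m_α(x) = x^3 - 21x^2 + 147x - 834.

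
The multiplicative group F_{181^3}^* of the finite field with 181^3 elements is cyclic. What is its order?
|F_{181^3}^*| = 5929740

F_{181^3} has 181^3 = 5929741 elements; its multiplicative group consists of all nonzero elements, so |F_{181^3}^*| = 5929741 - 1 = 5929740. (It is cyclic since any finite subgroup of the multiplicative group of a field is cyclic.)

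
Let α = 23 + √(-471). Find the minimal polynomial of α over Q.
m_α(x) = x^2 - 46x + 1000

From α - 23 = √(-471), squaring gives (α - 23)^2 = -471, i.e. α^2 - 46α + 529 = -471, so α^2 - 46α + 1000 = 0. The discriminant of x^2 - 46x + 1000 is (-46)^2 - 4·(1000) = 2116 - 4000 = -1884, and 4·(-471) is not a perfect square in Q since -471 is squarefree and ≠ 1. Hence x^2 - 46x + 1000 is irreducible over Q and is the minimal polynomial of α.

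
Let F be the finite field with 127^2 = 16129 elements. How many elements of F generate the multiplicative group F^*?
There are φ(16128) = 4608 primitive elements

F_q^* is cyclic of order q - 1 = 16128. A cyclic group of order m has exactly φ(m) generators. Here m = 16128 = 2^8 · 3^2 · 7, so the number of primitive elements is φ(16128) = 4608.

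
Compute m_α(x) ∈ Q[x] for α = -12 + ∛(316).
m_α(x) = x^3 + 36x^2 + 432x + 1412

Set β = α + 12 = ∛(316), so β^3 = 316. Then (α + 12)^3 - 316 = 0, i.e. α is a root of g(x) = (x + 12)^3 - 316 = x^3 + 36x^2 + 432x + 1412. Since g(x) = h(x + 12) where h(x) = x^3 - 316, and h is irreducible over Q (because 316 is not a perfect cube, so h has no rational root, and a monic cubic with no rational root is irreducible), g is also irreducible (irreducibility is preserved under the substitution x → x + 12). Hence m_α(x) = x^3 + 36x^2 + 432x + 1412.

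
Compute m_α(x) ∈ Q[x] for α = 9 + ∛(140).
m_α(x) = x^3 - 27x^2 + 243x - 869

Set β = α - 9 = ∛(140), so β^3 = 140. Then (α - 9)^3 - 140 = 0, i.e. α is a root of g(x) = (x - 9)^3 - 140 = x^3 - 27x^2 + 243x - 869. Since g(x) = h(x - 9) where h(x) = x^3 - 140, and h is irreducible over Q (because 140 is not a perfect cube, so h has no rational root, and a monic cubic with no rational root is irreducible), g is also irreducible (irreducibility is preserved under the substitution x → x - 9). Hence m_α(x) = x^3 - 27x^2 + 243x - 869.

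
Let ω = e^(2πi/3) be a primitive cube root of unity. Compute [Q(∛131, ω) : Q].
[Q(∛131, ω) : Q] = 6

[Q(∛131):Q] = 3 (min poly x^3 - 131, irreducible since 131 is not a perfect cube). [Q(ω):Q] = 2 (min poly x^2 + x + 1). Since Q(∛131) ⊂ R and ω ∉ R, we have ω ∉ Q(∛131), so x^2 + x + 1 remains irreducible over Q(∛131) and [Q(∛131, ω) : Q(∛131)] = 2. By the tower law, [Q(∛131, ω) : Q] = 3 · 2 = 6. (In fact Q(∛131, ω) is the splitting field of x^3 - 131 over Q.)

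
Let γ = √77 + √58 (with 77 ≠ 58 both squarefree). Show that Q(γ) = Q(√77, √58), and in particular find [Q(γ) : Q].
[Q(γ) : Q] = 4 (equivalently, Q(γ) = Q(√77, √58))

Obviously Q(γ) ⊆ Q(√77, √58), and [Q(√77, √58):Q] = 4 (since 77, 58 are distinct squarefree integers > 1 with 4466 not a perfect square). To show equality we compute the minimal polynomial of γ. From γ = √77 + √58: γ^2 = 77 + 2√(4466) + 58 = 135 + 2√(4466), so γ^2 - 135 = 2√(4466); squaring, (γ^2 - 135)^2 = 4·4466, i.e. γ^4 - 270γ^2 + 18225 - 17864 = 0, i.e. γ^4 - 270γ^2 + 361 = 0. So γ is a root of x^4 - 270x^2 + 361. This polynomial is irreducible over Q: it has no rational root (each ±√77 ± √58 is irrational), and any factorization into two quadratics over Q would force √(4466) ∈ Q (pairing opposite roots) or √77, √58 ∈ Q (other pairings), all impossible. Hence [Q(γ):Q] = 4 = [Q(√77, √58):Q], so Q(γ) = Q(√77, √58).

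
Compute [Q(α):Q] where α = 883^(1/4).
[Q(α):Q] = 4

α is a root of x^4 - 883. By Eisenstein's criterion at the prime p = 883 (which divides the constant term 883 but p^2 = 779689 does not, since 883 is squarefree), x^4 - 883 is irreducible over Q. Hence [Q(α):Q] = 4.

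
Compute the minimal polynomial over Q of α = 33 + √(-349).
m_α(x) = x^2 - 66x + 1438

From α - 33 = √(-349), squaring gives (α - 33)^2 = -349, i.e. α^2 - 66α + 1089 = -349, so α^2 - 66α + 1438 = 0. The discriminant of x^2 - 66x + 1438 is (-66)^2 - 4·(1438) = 4356 - 5752 = -1396, and 4·(-349) is not a perfect square in Q since -349 is squarefree and ≠ 1. Hence x^2 - 66x + 1438 is irreducible over Q and is the minimal polynomial of α.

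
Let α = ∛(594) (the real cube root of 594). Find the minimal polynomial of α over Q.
m_α(x) = x^3 - 594

α satisfies α^3 = 594, so x^3 - 594 annihilates α. By the rational root test, a rational root p/q (in lowest terms) of x^3 - 594 would satisfy p^3 = 594 q^3, forcing q = 1 and p^3 = 594; but 594 is not a perfect cube, contradiction. A monic cubic over Q with no rational root is irreducible (any nontrivial factorization would include a linear factor). Hence x^3 - 594 is the minimal polynomial of α, and in particular [Q(α):Q] = 3.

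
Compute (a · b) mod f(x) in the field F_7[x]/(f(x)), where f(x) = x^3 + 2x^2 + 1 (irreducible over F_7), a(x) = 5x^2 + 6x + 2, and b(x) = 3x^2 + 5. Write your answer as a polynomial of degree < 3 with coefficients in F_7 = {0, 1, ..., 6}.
a · b ≡ 6x^2 + x + 1 (mod f(x))

Multiply in F_7[x]: a(x)·b(x) = (5x^2 + 6x + 2)·(3x^2 + 5) = x^4 + 4x^3 + 3x^2 + 2x + 3. This has degree ≥ 3, so divide by f(x) over F_7: x^4 + 4x^3 + 3x^2 + 2x + 3 = (x + 2)·(x^3 + 2x^2 + 1) + (6x^2 + x + 1). Hence a·b ≡ 6x^2 + x + 1 (mod f). (F_7[x]/(f) is a field with 7^3 = 343 elements since f is irreducible of degree 3.)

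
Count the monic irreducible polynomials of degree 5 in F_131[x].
There are 7715897904 monic irreducible polynomials of degree 5 over F_131

Each element of F_{131^5} that lies in no proper subfield is a root of exactly one monic irreducible of degree 5 over F_131, and each such polynomial has 5 distinct roots in F_{131^5}. By Möbius inversion the count is N_131(5) = (1/5) Σ_{d|5} μ(5/d) · 131^d = (1/5)(μ(5)·131^1 + μ(1)·131^5) = 38579489520/5 = 7715897904.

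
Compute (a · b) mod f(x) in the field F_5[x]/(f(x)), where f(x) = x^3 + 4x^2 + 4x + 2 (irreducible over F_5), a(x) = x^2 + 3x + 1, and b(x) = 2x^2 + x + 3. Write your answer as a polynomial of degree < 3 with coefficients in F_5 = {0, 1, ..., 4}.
a · b ≡ 4x^2 (mod f(x))

Multiply in F_5[x]: a(x)·b(x) = (x^2 + 3x + 1)·(2x^2 + x + 3) = 2x^4 + 2x^3 + 3x^2 + 3. This has degree ≥ 3, so divide by f(x) over F_5: 2x^4 + 2x^3 + 3x^2 + 3 = (2x + 4)·(x^3 + 4x^2 + 4x + 2) + (4x^2). Hence a·b ≡ 4x^2 (mod f). (F_5[x]/(f) is a field with 5^3 = 125 elements since f is irreducible of degree 3.)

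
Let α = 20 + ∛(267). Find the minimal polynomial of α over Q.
m_α(x) = x^3 - 60x^2 + 1200x - 8267

Set β = α - 20 = ∛(267), so β^3 = 267. Then (α - 20)^3 - 267 = 0, i.e. α is a root of g(x) = (x - 20)^3 - 267 = x^3 - 60x^2 + 1200x - 8267. Since g(x) = h(x - 20) where h(x) = x^3 - 267, and h is irreducible over Q (because 267 is not a perfect cube, so h has no rational root, and a monic cubic with no rational root is irreducible), g is also irreducible (irreducibility is preserved under the substitution x → x - 20). Hence m_α(x) = x^3 - 60x^2 + 1200x - 8267.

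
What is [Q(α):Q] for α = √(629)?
[Q(α):Q] = 2

[Q(α):Q] equals the degree of the minimal polynomial of α. Here α^2 = 629 and x^2 - 629 is irreducible (d = 629 is squarefree, ≠ 1, hence not a square), so deg(m_α) = 2. Thus [Q(α):Q] = 2.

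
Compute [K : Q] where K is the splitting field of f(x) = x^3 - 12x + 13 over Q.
[K : Q] = 6

By the rational root test, any rational root of the monic integer polynomial f(x) = x^3 - 12x + 13 must be an integer dividing the constant term 13, i.e. one of ±{1, 13}. Evaluating: f(1) = 2, f(-1) = 24, f(13) = 2054, f(-13) = -2028; none is 0, so f has no rational root and is therefore irreducible over Q (a cubic with no linear factor over a field is irreducible). For an irreducible cubic, the Galois group is A_3 or S_3 according as the discriminant disc(f) = -4a^3 - 27b^2 = -4·(-12)^3 - 27·(13)^2 = 2349 is or is not a square in Q. Here disc(f) = 2349 is not a perfect square in Q, so the Galois group of f over Q is not contained in A_3 and must be all of S_3. The splitting field has degree |S_3| = 6 over Q, so [K : Q] = 6.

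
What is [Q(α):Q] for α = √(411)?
[Q(α):Q] = 2

[Q(α):Q] equals the degree of the minimal polynomial of α. Here α^2 = 411 and x^2 - 411 is irreducible (d = 411 is squarefree, ≠ 1, hence not a square), so deg(m_α) = 2. Thus [Q(α):Q] = 2.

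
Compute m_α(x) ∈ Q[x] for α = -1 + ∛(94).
m_α(x) = x^3 + 3x^2 + 3x - 93

Set β = α + 1 = ∛(94), so β^3 = 94. Then (α + 1)^3 - 94 = 0, i.e. α is a root of g(x) = (x + 1)^3 - 94 = x^3 + 3x^2 + 3x - 93. Since g(x) = h(x + 1) where h(x) = x^3 - 94, and h is irreducible over Q (because 94 is not a perfect cube, so h has no rational root, and a monic cubic with no rational root is irreducible), g is also irreducible (irreducibility is preserved under the substitution x → x + 1). Hence m_α(x) = x^3 + 3x^2 + 3x - 93.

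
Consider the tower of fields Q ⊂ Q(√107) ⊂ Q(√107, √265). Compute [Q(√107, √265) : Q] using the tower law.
[Q(√107, √265) : Q] = 4

[Q(√107):Q] = 2 (min poly x^2 - 107, irreducible since 107 is squarefree > 1). For the top step, suppose √265 ∈ Q(√107), say √265 = c + d√107 with c, d ∈ Q. Squaring: 265 = c^2 + 107d^2 + 2cd√107. Since √107 ∉ Q this forces 2cd = 0. If d = 0 then √265 = c ∈ Q, contradicting 265 squarefree > 1. If c = 0 then 265 = 107d^2, so 107·265 = (107d)^2 is a perfect square in Q — but 107·265 = 28355 is not a perfect square (since 107 and 265 are distinct squarefree integers). Contradiction. Hence √265 ∉ Q(√107), so x^2 - 265 stays irreducible over Q(√107) and [Q(√107, √265) : Q(√107)] = 2. By the tower law, [Q(√107, √265) : Q] = 2 · 2 = 4.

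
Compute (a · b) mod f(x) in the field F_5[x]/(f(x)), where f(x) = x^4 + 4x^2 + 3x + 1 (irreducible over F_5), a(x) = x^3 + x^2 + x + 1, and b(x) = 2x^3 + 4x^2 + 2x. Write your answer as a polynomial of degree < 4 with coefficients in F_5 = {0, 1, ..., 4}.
a · b ≡ 3x^3 + x^2 + x (mod f(x))

Multiply in F_5[x]: a(x)·b(x) = (x^3 + x^2 + x + 1)·(2x^3 + 4x^2 + 2x) = 2x^6 + x^5 + 3x^4 + 3x^3 + x^2 + 2x. This has degree ≥ 4, so divide by f(x) over F_5: 2x^6 + x^5 + 3x^4 + 3x^3 + x^2 + 2x = (2x^2 + x)·(x^4 + 4x^2 + 3x + 1) + (3x^3 + x^2 + x). Hence a·b ≡ 3x^3 + x^2 + x (mod f). (F_5[x]/(f) is a field with 5^4 = 625 elements since f is irreducible of degree 4.)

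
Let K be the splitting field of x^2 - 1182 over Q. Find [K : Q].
[K : Q] = 2

f(x) = x^2 - 1182 factors as (x - √1182)(x + √1182). The splitting field is K = Q(√1182). Since 1182 is squarefree and > 1, it is not a perfect square, so x^2 - 1182 is irreducible over Q and [Q(√1182) : Q] = 2. Hence [K : Q] = 2.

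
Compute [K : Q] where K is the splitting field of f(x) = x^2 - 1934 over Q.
[K : Q] = 2

f(x) = x^2 - 1934 factors as (x - √1934)(x + √1934). The splitting field is K = Q(√1934). Since 1934 is squarefree and > 1, it is not a perfect square, so x^2 - 1934 is irreducible over Q and [Q(√1934) : Q] = 2. Hence [K : Q] = 2.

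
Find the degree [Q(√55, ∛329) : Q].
[Q(√55, ∛329) : Q] = 6

Let L = Q(√55, ∛329). Since Q(√55) ⊂ L and [Q(√55):Q] = 2, the tower law gives 2 | [L:Q]. Likewise Q(∛329) ⊂ L with [Q(∛329):Q] = 3 (because 329 is not a perfect cube), so 3 | [L:Q]. As gcd(2,3) = 1, [L:Q] is divisible by 6. Conversely L is generated over Q by √55 and ∛329, so [L:Q] ≤ 2·3 = 6. Therefore [Q(√55, ∛329) : Q] = 6.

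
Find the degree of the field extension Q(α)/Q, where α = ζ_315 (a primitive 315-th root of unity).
[Q(α):Q] = 144

The minimal polynomial of ζ_315 over Q is the 315-th cyclotomic polynomial Φ_315(x), which is irreducible over Q and has degree φ(315) = 144. Hence [Q(α):Q] = φ(315) = 144.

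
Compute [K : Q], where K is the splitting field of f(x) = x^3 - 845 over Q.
[K : Q] = 6

The roots of x^3 - 845 are ∛845, ω∛845, ω^2∛845 where ω = e^(2πi/3) is a primitive cube root of unity, so K = Q(∛845, ω). Now [Q(∛845):Q] = 3 (since 845 is not a perfect cube, x^3 - 845 is irreducible) and [Q(ω):Q] = 2. Both 2 and 3 divide [K:Q], and [K:Q] ≤ 3·2 = 6, so [K:Q] = 6. (Equivalently: Q(∛845) ⊂ R but ω ∉ R, so [K : Q(∛845)] = 2.)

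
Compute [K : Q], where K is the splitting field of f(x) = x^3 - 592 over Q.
[K : Q] = 6

The roots of x^3 - 592 are ∛592, ω∛592, ω^2∛592 where ω = e^(2πi/3) is a primitive cube root of unity, so K = Q(∛592, ω). Now [Q(∛592):Q] = 3 (since 592 is not a perfect cube, x^3 - 592 is irreducible) and [Q(ω):Q] = 2. Both 2 and 3 divide [K:Q], and [K:Q] ≤ 3·2 = 6, so [K:Q] = 6. (Equivalently: Q(∛592) ⊂ R but ω ∉ R, so [K : Q(∛592)] = 2.)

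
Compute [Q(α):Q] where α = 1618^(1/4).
[Q(α):Q] = 4

α is a root of x^4 - 1618. By Eisenstein's criterion at the prime p = 2 (which divides the constant term 1618 but p^2 = 4 does not, since 1618 is squarefree), x^4 - 1618 is irreducible over Q. Hence [Q(α):Q] = 4.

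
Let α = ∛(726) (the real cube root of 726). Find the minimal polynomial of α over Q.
m_α(x) = x^3 - 726

α satisfies α^3 = 726, so x^3 - 726 annihilates α. By the rational root test, a rational root p/q (in lowest terms) of x^3 - 726 would satisfy p^3 = 726 q^3, forcing q = 1 and p^3 = 726; but 726 is not a perfect cube, contradiction. A monic cubic over Q with no rational root is irreducible (any nontrivial factorization would include a linear factor). Hence x^3 - 726 is the minimal polynomial of α, and in particular [Q(α):Q] = 3.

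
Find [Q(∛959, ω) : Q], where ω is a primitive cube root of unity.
[Q(∛959, ω) : Q] = 6

[Q(∛959):Q] = 3 (min poly x^3 - 959, irreducible since 959 is not a perfect cube). [Q(ω):Q] = 2 (min poly x^2 + x + 1). Since Q(∛959) ⊂ R and ω ∉ R, we have ω ∉ Q(∛959), so x^2 + x + 1 remains irreducible over Q(∛959) and [Q(∛959, ω) : Q(∛959)] = 2. By the tower law, [Q(∛959, ω) : Q] = 3 · 2 = 6. (In fact Q(∛959, ω) is the splitting field of x^3 - 959 over Q.)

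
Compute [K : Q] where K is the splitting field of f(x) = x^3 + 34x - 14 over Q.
[K : Q] = 6

By the rational root test, any rational root of the monic integer polynomial f(x) = x^3 + 34x - 14 must be an integer dividing the constant term -14, i.e. one of ±{1, 2, 7, 14}. Evaluating: f(1) = 21, f(-1) = -49, f(2) = 62, f(-2) = -90, f(7) = 567, f(-7) = -595, f(14) = 3206, f(-14) = -3234; none is 0, so f has no rational root and is therefore irreducible over Q (a cubic with no linear factor over a field is irreducible). For an irreducible cubic, the Galois group is A_3 or S_3 according as the discriminant disc(f) = -4a^3 - 27b^2 = -4·(34)^3 - 27·(-14)^2 = -162508 is or is not a square in Q. Here disc(f) = -162508 is not a perfect square in Q, so the Galois group of f over Q is not contained in A_3 and must be all of S_3. The splitting field has degree |S_3| = 6 over Q, so [K : Q] = 6.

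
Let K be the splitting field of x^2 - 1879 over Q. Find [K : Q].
[K : Q] = 2

f(x) = x^2 - 1879 factors as (x - √1879)(x + √1879). The splitting field is K = Q(√1879). Since 1879 is squarefree and > 1, it is not a perfect square, so x^2 - 1879 is irreducible over Q and [Q(√1879) : Q] = 2. Hence [K : Q] = 2.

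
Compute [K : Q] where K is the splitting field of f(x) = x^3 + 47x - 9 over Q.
[K : Q] = 6

By the rational root test, any rational root of the monic integer polynomial f(x) = x^3 + 47x - 9 must be an integer dividing the constant term -9, i.e. one of ±{1, 3, 9}. Evaluating: f(1) = 39, f(-1) = -57, f(3) = 159, f(-3) = -177, f(9) = 1143, f(-9) = -1161; none is 0, so f has no rational root and is therefore irreducible over Q (a cubic with no linear factor over a field is irreducible). For an irreducible cubic, the Galois group is A_3 or S_3 according as the discriminant disc(f) = -4a^3 - 27b^2 = -4·(47)^3 - 27·(-9)^2 = -417479 is or is not a square in Q. Here disc(f) = -417479 is not a perfect square in Q, so the Galois group of f over Q is not contained in A_3 and must be all of S_3. The splitting field has degree |S_3| = 6 over Q, so [K : Q] = 6.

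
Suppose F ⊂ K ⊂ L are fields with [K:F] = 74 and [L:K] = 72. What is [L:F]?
[L:F] = 5328

The tower law says that for any tower of field extensions F ⊂ K ⊂ L with finite degrees, [L:F] = [L:K] · [K:F]. Here this gives [L:F] = 72 · 74 = 5328.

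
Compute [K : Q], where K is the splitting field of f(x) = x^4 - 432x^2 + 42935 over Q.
[K : Q] = 4

Solving the quadratic in x^2: x^2 = (432 ± √(432^2 - 4·42935))/2 = (432 ± √14884)/2 = (432 ± 122)/2, giving x^2 = 155 or x^2 = 277. So f(x) = (x^2 - 155)(x^2 - 277) and the roots of f are ±√155, ±√277. Hence the splitting field is K = Q(√155, √277). Since 155 and 277 are distinct squarefree integers > 1, their product 42935 is not a perfect square, so √277 ∉ Q(√155). By the tower law [K:Q] = [Q(√155,√277):Q(√155)] · [Q(√155):Q] = 2 · 2 = 4.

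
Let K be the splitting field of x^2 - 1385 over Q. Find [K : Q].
[K : Q] = 2

f(x) = x^2 - 1385 factors as (x - √1385)(x + √1385). The splitting field is K = Q(√1385). Since 1385 is squarefree and > 1, it is not a perfect square, so x^2 - 1385 is irreducible over Q and [Q(√1385) : Q] = 2. Hence [K : Q] = 2.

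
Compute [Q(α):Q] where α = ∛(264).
[Q(α):Q] = 3

The minimal polynomial of α is x^3 - 264, irreducible over Q since 264 is not a perfect cube (so x^3 - 264 has no rational root). Hence [Q(α):Q] = deg(m_α) = 3.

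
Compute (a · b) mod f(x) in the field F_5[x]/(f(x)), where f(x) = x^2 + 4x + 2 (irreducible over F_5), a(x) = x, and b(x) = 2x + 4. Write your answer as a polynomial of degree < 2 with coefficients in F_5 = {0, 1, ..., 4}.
a · b ≡ x + 1 (mod f(x))

Multiply in F_5[x]: a(x)·b(x) = (x)·(2x + 4) = 2x^2 + 4x. This has degree ≥ 2, so divide by f(x) over F_5: 2x^2 + 4x = (2)·(x^2 + 4x + 2) + (x + 1). Hence a·b ≡ x + 1 (mod f). (F_5[x]/(f) is a field with 5^2 = 25 elements since f is irreducible of degree 2.)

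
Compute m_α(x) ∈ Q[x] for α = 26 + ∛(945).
m_α(x) = x^3 - 78x^2 + 2028x - 18521

Set β = α - 26 = ∛(945), so β^3 = 945. Then (α - 26)^3 - 945 = 0, i.e. α is a root of g(x) = (x - 26)^3 - 945 = x^3 - 78x^2 + 2028x - 18521. Since g(x) = h(x - 26) where h(x) = x^3 - 945, and h is irreducible over Q (because 945 is not a perfect cube, so h has no rational root, and a monic cubic with no rational root is irreducible), g is also irreducible (irreducibility is preserved under the substitution x → x - 26). Hence m_α(x) = x^3 - 78x^2 + 2028x - 18521.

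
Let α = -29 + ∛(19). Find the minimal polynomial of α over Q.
m_α(x) = x^3 + 87x^2 + 2523x + 24370

Set β = α + 29 = ∛(19), so β^3 = 19. Then (α + 29)^3 - 19 = 0, i.e. α is a root of g(x) = (x + 29)^3 - 19 = x^3 + 87x^2 + 2523x + 24370. Since g(x) = h(x + 29) where h(x) = x^3 - 19, and h is irreducible over Q (because 19 is not a perfect cube, so h has no rational root, and a monic cubic with no rational root is irreducible), g is also irreducible (irreducibility is preserved under the substitution x → x + 29). Hence m_α(x) = x^3 + 87x^2 + 2523x + 24370.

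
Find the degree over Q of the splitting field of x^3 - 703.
[K : Q] = 6

The roots of x^3 - 703 are ∛703, ω∛703, ω^2∛703 where ω = e^(2πi/3) is a primitive cube root of unity, so K = Q(∛703, ω). Now [Q(∛703):Q] = 3 (since 703 is not a perfect cube, x^3 - 703 is irreducible) and [Q(ω):Q] = 2. Both 2 and 3 divide [K:Q], and [K:Q] ≤ 3·2 = 6, so [K:Q] = 6. (Equivalently: Q(∛703) ⊂ R but ω ∉ R, so [K : Q(∛703)] = 2.)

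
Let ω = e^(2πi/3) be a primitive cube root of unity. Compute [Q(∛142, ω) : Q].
[Q(∛142, ω) : Q] = 6

[Q(∛142):Q] = 3 (min poly x^3 - 142, irreducible since 142 is not a perfect cube). [Q(ω):Q] = 2 (min poly x^2 + x + 1). Since Q(∛142) ⊂ R and ω ∉ R, we have ω ∉ Q(∛142), so x^2 + x + 1 remains irreducible over Q(∛142) and [Q(∛142, ω) : Q(∛142)] = 2. By the tower law, [Q(∛142, ω) : Q] = 3 · 2 = 6. (In fact Q(∛142, ω) is the splitting field of x^3 - 142 over Q.)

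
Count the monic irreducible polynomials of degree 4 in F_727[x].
There are 69835593828 monic irreducible polynomials of degree 4 over F_727

Each element of F_{727^4} that lies in no proper subfield is a root of exactly one monic irreducible of degree 4 over F_727, and each such polynomial has 4 distinct roots in F_{727^4}. By Möbius inversion the count is N_727(4) = (1/4) Σ_{d|4} μ(4/d) · 727^d = (1/4)(μ(4)·727^1 + μ(2)·727^2 + μ(1)·727^4) = 279342375312/4 = 69835593828.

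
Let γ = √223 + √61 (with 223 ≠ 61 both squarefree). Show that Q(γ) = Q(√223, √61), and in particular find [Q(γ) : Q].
[Q(γ) : Q] = 4 (equivalently, Q(γ) = Q(√223, √61))

Obviously Q(γ) ⊆ Q(√223, √61), and [Q(√223, √61):Q] = 4 (since 223, 61 are distinct squarefree integers > 1 with 13603 not a perfect square). To show equality we compute the minimal polynomial of γ. From γ = √223 + √61: γ^2 = 223 + 2√(13603) + 61 = 284 + 2√(13603), so γ^2 - 284 = 2√(13603); squaring, (γ^2 - 284)^2 = 4·13603, i.e. γ^4 - 568γ^2 + 80656 - 54412 = 0, i.e. γ^4 - 568γ^2 + 26244 = 0. So γ is a root of x^4 - 568x^2 + 26244. This polynomial is irreducible over Q: it has no rational root (each ±√223 ± √61 is irrational), and any factorization into two quadratics over Q would force √(13603) ∈ Q (pairing opposite roots) or √223, √61 ∈ Q (other pairings), all impossible. Hence [Q(γ):Q] = 4 = [Q(√223, √61):Q], so Q(γ) = Q(√223, √61).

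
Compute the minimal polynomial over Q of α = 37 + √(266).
m_α(x) = x^2 - 74x + 1103

From α - 37 = √(266), squaring gives (α - 37)^2 = 266, i.e. α^2 - 74α + 1369 = 266, so α^2 - 74α + 1103 = 0. The discriminant of x^2 - 74x + 1103 is (-74)^2 - 4·(1103) = 5476 - 4412 = 1064, and 4·(266) is not a perfect square in Q since 266 is squarefree and ≠ 1. Hence x^2 - 74x + 1103 is irreducible over Q and is the minimal polynomial of α.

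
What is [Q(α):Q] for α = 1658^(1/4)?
[Q(α):Q] = 4

α is a root of x^4 - 1658. By Eisenstein's criterion at the prime p = 2 (which divides the constant term 1658 but p^2 = 4 does not, since 1658 is squarefree), x^4 - 1658 is irreducible over Q. Hence [Q(α):Q] = 4.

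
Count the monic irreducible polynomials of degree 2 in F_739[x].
There are 272691 monic irreducible polynomials of degree 2 over F_739

Each element of F_{739^2} that lies in no proper subfield is a root of exactly one monic irreducible of degree 2 over F_739, and each such polynomial has 2 distinct roots in F_{739^2}. By Möbius inversion the count is N_739(2) = (1/2) Σ_{d|2} μ(2/d) · 739^d = (1/2)(μ(2)·739^1 + μ(1)·739^2) = 545382/2 = 272691.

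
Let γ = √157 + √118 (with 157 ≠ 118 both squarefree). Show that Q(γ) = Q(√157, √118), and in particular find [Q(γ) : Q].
[Q(γ) : Q] = 4 (equivalently, Q(γ) = Q(√157, √118))

Obviously Q(γ) ⊆ Q(√157, √118), and [Q(√157, √118):Q] = 4 (since 157, 118 are distinct squarefree integers > 1 with 18526 not a perfect square). To show equality we compute the minimal polynomial of γ. From γ = √157 + √118: γ^2 = 157 + 2√(18526) + 118 = 275 + 2√(18526), so γ^2 - 275 = 2√(18526); squaring, (γ^2 - 275)^2 = 4·18526, i.e. γ^4 - 550γ^2 + 75625 - 74104 = 0, i.e. γ^4 - 550γ^2 + 1521 = 0. So γ is a root of x^4 - 550x^2 + 1521. This polynomial is irreducible over Q: it has no rational root (each ±√157 ± √118 is irrational), and any factorization into two quadratics over Q would force √(18526) ∈ Q (pairing opposite roots) or √157, √118 ∈ Q (other pairings), all impossible. Hence [Q(γ):Q] = 4 = [Q(√157, √118):Q], so Q(γ) = Q(√157, √118).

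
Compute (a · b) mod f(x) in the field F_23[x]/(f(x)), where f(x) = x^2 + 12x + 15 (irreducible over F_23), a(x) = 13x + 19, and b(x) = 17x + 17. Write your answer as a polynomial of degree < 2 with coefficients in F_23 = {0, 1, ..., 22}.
a · b ≡ 8x + 21 (mod f(x))

Multiply in F_23[x]: a(x)·b(x) = (13x + 19)·(17x + 17) = 14x^2 + 15x + 1. This has degree ≥ 2, so divide by f(x) over F_23: 14x^2 + 15x + 1 = (14)·(x^2 + 12x + 15) + (8x + 21). Hence a·b ≡ 8x + 21 (mod f). (F_23[x]/(f) is a field with 23^2 = 529 elements since f is irreducible of degree 2.)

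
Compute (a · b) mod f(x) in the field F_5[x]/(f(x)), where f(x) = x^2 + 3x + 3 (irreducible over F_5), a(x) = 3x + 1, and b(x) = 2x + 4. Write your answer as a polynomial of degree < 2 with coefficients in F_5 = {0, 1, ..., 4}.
a · b ≡ x + 1 (mod f(x))

Multiply in F_5[x]: a(x)·b(x) = (3x + 1)·(2x + 4) = x^2 + 4x + 4. This has degree ≥ 2, so divide by f(x) over F_5: x^2 + 4x + 4 = (1)·(x^2 + 3x + 3) + (x + 1). Hence a·b ≡ x + 1 (mod f). (F_5[x]/(f) is a field with 5^2 = 25 elements since f is irreducible of degree 2.)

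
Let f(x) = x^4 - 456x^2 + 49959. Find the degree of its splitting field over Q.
[K : Q] = 4

Solving the quadratic in x^2: x^2 = (456 ± √(456^2 - 4·49959))/2 = (456 ± √8100)/2 = (456 ± 90)/2, giving x^2 = 183 or x^2 = 273. So f(x) = (x^2 - 183)(x^2 - 273) and the roots of f are ±√183, ±√273. Hence the splitting field is K = Q(√183, √273). Since 183 and 273 are distinct squarefree integers > 1, their product 49959 is not a perfect square, so √273 ∉ Q(√183). By the tower law [K:Q] = [Q(√183,√273):Q(√183)] · [Q(√183):Q] = 2 · 2 = 4.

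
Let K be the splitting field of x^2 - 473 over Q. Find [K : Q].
[K : Q] = 2

f(x) = x^2 - 473 factors as (x - √473)(x + √473). The splitting field is K = Q(√473). Since 473 is squarefree and > 1, it is not a perfect square, so x^2 - 473 is irreducible over Q and [Q(√473) : Q] = 2. Hence [K : Q] = 2.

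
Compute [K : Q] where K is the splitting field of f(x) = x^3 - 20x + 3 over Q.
[K : Q] = 6

By the rational root test, any rational root of the monic integer polynomial f(x) = x^3 - 20x + 3 must be an integer dividing the constant term 3, i.e. one of ±{1, 3}. Evaluating: f(1) = -16, f(-1) = 22, f(3) = -30, f(-3) = 36; none is 0, so f has no rational root and is therefore irreducible over Q (a cubic with no linear factor over a field is irreducible). For an irreducible cubic, the Galois group is A_3 or S_3 according as the discriminant disc(f) = -4a^3 - 27b^2 = -4·(-20)^3 - 27·(3)^2 = 31757 is or is not a square in Q. Here disc(f) = 31757 is not a perfect square in Q, so the Galois group of f over Q is not contained in A_3 and must be all of S_3. The splitting field has degree |S_3| = 6 over Q, so [K : Q] = 6.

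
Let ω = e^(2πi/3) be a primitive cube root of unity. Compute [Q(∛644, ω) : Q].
[Q(∛644, ω) : Q] = 6

[Q(∛644):Q] = 3 (min poly x^3 - 644, irreducible since 644 is not a perfect cube). [Q(ω):Q] = 2 (min poly x^2 + x + 1). Since Q(∛644) ⊂ R and ω ∉ R, we have ω ∉ Q(∛644), so x^2 + x + 1 remains irreducible over Q(∛644) and [Q(∛644, ω) : Q(∛644)] = 2. By the tower law, [Q(∛644, ω) : Q] = 3 · 2 = 6. (In fact Q(∛644, ω) is the splitting field of x^3 - 644 over Q.)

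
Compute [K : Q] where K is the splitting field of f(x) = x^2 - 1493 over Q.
[K : Q] = 2

f(x) = x^2 - 1493 factors as (x - √1493)(x + √1493). The splitting field is K = Q(√1493). Since 1493 is squarefree and > 1, it is not a perfect square, so x^2 - 1493 is irreducible over Q and [Q(√1493) : Q] = 2. Hence [K : Q] = 2.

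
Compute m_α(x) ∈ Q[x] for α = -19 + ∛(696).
m_α(x) = x^3 + 57x^2 + 1083x + 6163

Set β = α + 19 = ∛(696), so β^3 = 696. Then (α + 19)^3 - 696 = 0, i.e. α is a root of g(x) = (x + 19)^3 - 696 = x^3 + 57x^2 + 1083x + 6163. Since g(x) = h(x + 19) where h(x) = x^3 - 696, and h is irreducible over Q (because 696 is not a perfect cube, so h has no rational root, and a monic cubic with no rational root is irreducible), g is also irreducible (irreducibility is preserved under the substitution x → x + 19). Hence m_α(x) = x^3 + 57x^2 + 1083x + 6163.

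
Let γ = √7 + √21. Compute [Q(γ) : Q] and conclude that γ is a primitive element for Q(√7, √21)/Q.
[Q(γ) : Q] = 4 (equivalently, Q(γ) = Q(√7, √21))

Obviously Q(γ) ⊆ Q(√7, √21), and [Q(√7, √21):Q] = 4 (since 7, 21 are distinct squarefree integers > 1 with 147 not a perfect square). To show equality we compute the minimal polynomial of γ. From γ = √7 + √21: γ^2 = 7 + 2√(147) + 21 = 28 + 2√(147), so γ^2 - 28 = 2√(147); squaring, (γ^2 - 28)^2 = 4·147, i.e. γ^4 - 56γ^2 + 784 - 588 = 0, i.e. γ^4 - 56γ^2 + 196 = 0. So γ is a root of x^4 - 56x^2 + 196. This polynomial is irreducible over Q: it has no rational root (each ±√7 ± √21 is irrational), and any factorization into two quadratics over Q would force √(147) ∈ Q (pairing opposite roots) or √7, √21 ∈ Q (other pairings), all impossible. Hence [Q(γ):Q] = 4 = [Q(√7, √21):Q], so Q(γ) = Q(√7, √21).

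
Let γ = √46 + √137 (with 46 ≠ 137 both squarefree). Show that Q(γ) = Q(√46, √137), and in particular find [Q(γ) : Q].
[Q(γ) : Q] = 4 (equivalently, Q(γ) = Q(√46, √137))

Obviously Q(γ) ⊆ Q(√46, √137), and [Q(√46, √137):Q] = 4 (since 46, 137 are distinct squarefree integers > 1 with 6302 not a perfect square). To show equality we compute the minimal polynomial of γ. From γ = √46 + √137: γ^2 = 46 + 2√(6302) + 137 = 183 + 2√(6302), so γ^2 - 183 = 2√(6302); squaring, (γ^2 - 183)^2 = 4·6302, i.e. γ^4 - 366γ^2 + 33489 - 25208 = 0, i.e. γ^4 - 366γ^2 + 8281 = 0. So γ is a root of x^4 - 366x^2 + 8281. This polynomial is irreducible over Q: it has no rational root (each ±√46 ± √137 is irrational), and any factorization into two quadratics over Q would force √(6302) ∈ Q (pairing opposite roots) or √46, √137 ∈ Q (other pairings), all impossible. Hence [Q(γ):Q] = 4 = [Q(√46, √137):Q], so Q(γ) = Q(√46, √137).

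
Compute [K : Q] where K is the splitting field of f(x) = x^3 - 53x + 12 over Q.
[K : Q] = 6

By the rational root test, any rational root of the monic integer polynomial f(x) = x^3 - 53x + 12 must be an integer dividing the constant term 12, i.e. one of ±{1, 2, 3, 4, 6, 12}. Evaluating: f(1) = -40, f(-1) = 64, f(2) = -86, f(-2) = 110, f(3) = -120, f(-3) = 144, f(4) = -136, f(-4) = 160, f(6) = -90, f(-6) = 114, f(12) = 1104, f(-12) = -1080; none is 0, so f has no rational root and is therefore irreducible over Q (a cubic with no linear factor over a field is irreducible). For an irreducible cubic, the Galois group is A_3 or S_3 according as the discriminant disc(f) = -4a^3 - 27b^2 = -4·(-53)^3 - 27·(12)^2 = 591620 is or is not a square in Q. Here disc(f) = 591620 is not a perfect square in Q, so the Galois group of f over Q is not contained in A_3 and must be all of S_3. The splitting field has degree |S_3| = 6 over Q, so [K : Q] = 6.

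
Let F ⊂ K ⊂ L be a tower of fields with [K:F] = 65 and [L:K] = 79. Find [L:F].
[L:F] = 5135

The tower law says that for any tower of field extensions F ⊂ K ⊂ L with finite degrees, [L:F] = [L:K] · [K:F]. Here this gives [L:F] = 79 · 65 = 5135.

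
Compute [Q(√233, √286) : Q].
[Q(√233, √286) : Q] = 4

[Q(√233):Q] = 2 (min poly x^2 - 233, irreducible since 233 is squarefree > 1). For the top step, suppose √286 ∈ Q(√233), say √286 = c + d√233 with c, d ∈ Q. Squaring: 286 = c^2 + 233d^2 + 2cd√233. Since √233 ∉ Q this forces 2cd = 0. If d = 0 then √286 = c ∈ Q, contradicting 286 squarefree > 1. If c = 0 then 286 = 233d^2, so 233·286 = (233d)^2 is a perfect square in Q — but 233·286 = 66638 is not a perfect square (since 233 and 286 are distinct squarefree integers). Contradiction. Hence √286 ∉ Q(√233), so x^2 - 286 stays irreducible over Q(√233) and [Q(√233, √286) : Q(√233)] = 2. By the tower law, [Q(√233, √286) : Q] = 2 · 2 = 4.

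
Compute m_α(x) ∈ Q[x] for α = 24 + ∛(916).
m_α(x) = x^3 - 72x^2 + 1728x - 14740

Set β = α - 24 = ∛(916), so β^3 = 916. Then (α - 24)^3 - 916 = 0, i.e. α is a root of g(x) = (x - 24)^3 - 916 = x^3 - 72x^2 + 1728x - 14740. Since g(x) = h(x - 24) where h(x) = x^3 - 916, and h is irreducible over Q (because 916 is not a perfect cube, so h has no rational root, and a monic cubic with no rational root is irreducible), g is also irreducible (irreducibility is preserved under the substitution x → x - 24). Hence m_α(x) = x^3 - 72x^2 + 1728x - 14740.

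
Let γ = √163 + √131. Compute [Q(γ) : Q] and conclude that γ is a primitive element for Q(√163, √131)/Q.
[Q(γ) : Q] = 4 (equivalently, Q(γ) = Q(√163, √131))

Obviously Q(γ) ⊆ Q(√163, √131), and [Q(√163, √131):Q] = 4 (since 163, 131 are distinct squarefree integers > 1 with 21353 not a perfect square). To show equality we compute the minimal polynomial of γ. From γ = √163 + √131: γ^2 = 163 + 2√(21353) + 131 = 294 + 2√(21353), so γ^2 - 294 = 2√(21353); squaring, (γ^2 - 294)^2 = 4·21353, i.e. γ^4 - 588γ^2 + 86436 - 85412 = 0, i.e. γ^4 - 588γ^2 + 1024 = 0. So γ is a root of x^4 - 588x^2 + 1024. This polynomial is irreducible over Q: it has no rational root (each ±√163 ± √131 is irrational), and any factorization into two quadratics over Q would force √(21353) ∈ Q (pairing opposite roots) or √163, √131 ∈ Q (other pairings), all impossible. Hence [Q(γ):Q] = 4 = [Q(√163, √131):Q], so Q(γ) = Q(√163, √131).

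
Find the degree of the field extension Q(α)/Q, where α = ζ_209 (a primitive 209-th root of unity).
[Q(α):Q] = 180

The minimal polynomial of ζ_209 over Q is the 209-th cyclotomic polynomial Φ_209(x), which is irreducible over Q and has degree φ(209) = 180. Hence [Q(α):Q] = φ(209) = 180.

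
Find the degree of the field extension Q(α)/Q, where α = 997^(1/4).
[Q(α):Q] = 4

α is a root of x^4 - 997. By Eisenstein's criterion at the prime p = 997 (which divides the constant term 997 but p^2 = 994009 does not, since 997 is squarefree), x^4 - 997 is irreducible over Q. Hence [Q(α):Q] = 4.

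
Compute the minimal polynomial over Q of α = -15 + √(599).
m_α(x) = x^2 + 30x - 374

From α + 15 = √(599), squaring gives (α + 15)^2 = 599, i.e. α^2 + 30α + 225 = 599, so α^2 + 30α - 374 = 0. The discriminant of x^2 + 30x - 374 is (30)^2 - 4·(-374) = 900 + 1496 = 2396, and 4·(599) is not a perfect square in Q since 599 is squarefree and ≠ 1. Hence x^2 + 30x - 374 is irreducible over Q and is the minimal polynomial of α.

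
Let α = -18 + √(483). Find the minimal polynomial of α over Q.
m_α(x) = x^2 + 36x - 159

From α + 18 = √(483), squaring gives (α + 18)^2 = 483, i.e. α^2 + 36α + 324 = 483, so α^2 + 36α - 159 = 0. The discriminant of x^2 + 36x - 159 is (36)^2 - 4·(-159) = 1296 + 636 = 1932, and 4·(483) is not a perfect square in Q since 483 is squarefree and ≠ 1. Hence x^2 + 36x - 159 is irreducible over Q and is the minimal polynomial of α.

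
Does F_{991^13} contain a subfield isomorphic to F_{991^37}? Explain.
No: F_{991^37} is not a subfield of F_{991^13}

F_{p^m} embeds in F_{p^n} iff m | n. Here 37 ∤ 13 (since 13 = 0·37 + 13 with remainder 13 ≠ 0), so F_{991^37} is not a subfield of F_{991^13}. Equivalently: if it were, the tower law would give 37 = [F_{991^37}:F_991] dividing [F_{991^13}:F_991] = 13, contradiction.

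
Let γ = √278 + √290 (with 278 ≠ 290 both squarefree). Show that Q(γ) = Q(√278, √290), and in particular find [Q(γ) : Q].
[Q(γ) : Q] = 4 (equivalently, Q(γ) = Q(√278, √290))

Obviously Q(γ) ⊆ Q(√278, √290), and [Q(√278, √290):Q] = 4 (since 278, 290 are distinct squarefree integers > 1 with 80620 not a perfect square). To show equality we compute the minimal polynomial of γ. From γ = √278 + √290: γ^2 = 278 + 2√(80620) + 290 = 568 + 2√(80620), so γ^2 - 568 = 2√(80620); squaring, (γ^2 - 568)^2 = 4·80620, i.e. γ^4 - 1136γ^2 + 322624 - 322480 = 0, i.e. γ^4 - 1136γ^2 + 144 = 0. So γ is a root of x^4 - 1136x^2 + 144. This polynomial is irreducible over Q: it has no rational root (each ±√278 ± √290 is irrational), and any factorization into two quadratics over Q would force √(80620) ∈ Q (pairing opposite roots) or √278, √290 ∈ Q (other pairings), all impossible. Hence [Q(γ):Q] = 4 = [Q(√278, √290):Q], so Q(γ) = Q(√278, √290).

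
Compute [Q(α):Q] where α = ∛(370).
[Q(α):Q] = 3

The minimal polynomial of α is x^3 - 370, irreducible over Q since 370 is not a perfect cube (so x^3 - 370 has no rational root). Hence [Q(α):Q] = deg(m_α) = 3.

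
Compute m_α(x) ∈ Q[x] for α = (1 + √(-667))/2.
m_α(x) = x^2 - x + 167

From 2α - 1 = √(-667), squaring gives (2α - 1)^2 = -667, i.e. 4α^2 - 4α + 1 = -667, so α^2 - α + (1 + 667)/4 = 0. Since -667 ≡ 1 (mod 4), (1 + 667)/4 = 167 ∈ Z. The polynomial x^2 - x + 167 has discriminant 1 - 4·(167) = -667, which is not a perfect square in Q (d = -667 is squarefree and ≠ 1), so x^2 - x + 167 is irreducible over Q. It is the minimal polynomial of α.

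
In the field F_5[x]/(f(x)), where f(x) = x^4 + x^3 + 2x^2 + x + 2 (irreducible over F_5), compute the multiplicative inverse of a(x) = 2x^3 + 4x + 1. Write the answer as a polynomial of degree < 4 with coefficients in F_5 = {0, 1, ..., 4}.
a(x)^(-1) ≡ 3x^3 + x^2 + 2x + 2 (mod f(x))

Since f is irreducible over F_5, F_5[x]/(f) is a field and a(x) ≠ 0 has an inverse. Apply the extended Euclidean algorithm to f(x) and a(x) in F_5[x]: f(x) = (3x + 3)·a(x) + (x + 4);  a(x) = (2x^2 + 2x + 1)·(x + 4) + (2). The last nonzero remainder is the constant 2 = gcd(f, a) in F_5. Back-substituting through the division chain expresses 2 = s(x)·a(x) + t(x)·f(x) with s(x) ≡ x^3 + 2x^2 + 4x + 4 (mod f), so (x^3 + 2x^2 + 4x + 4)·a(x) ≡ 2 (mod f). Multiplying by 2^(-1) ≡ 3 in F_5 gives a(x)^(-1) ≡ 3·(x^3 + 2x^2 + 4x + 4) ≡ 3x^3 + x^2 + 2x + 2 (mod f). Check: (2x^3 + 4x + 1)·(3x^3 + x^2 + 2x + 2) = x^6 + 2x^5 + x^4 + x^3 + 4x^2 + 2 ≡ 1 (mod x^4 + x^3 + 2x^2 + x + 2).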